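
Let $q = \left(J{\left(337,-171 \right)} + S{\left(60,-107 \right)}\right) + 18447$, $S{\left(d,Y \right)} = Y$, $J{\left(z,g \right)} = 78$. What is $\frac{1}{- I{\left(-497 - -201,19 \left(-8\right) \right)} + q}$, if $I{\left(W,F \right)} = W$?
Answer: $\frac{1}{18714} \approx 5.3436 \cdot 10^{-5}$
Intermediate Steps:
$q = 18418$ ($q = \left(78 - 107\right) + 18447 = -29 + 18447 = 18418$)
$\frac{1}{- I{\left(-497 - -201,19 \left(-8\right) \right)} + q} = \frac{1}{- (-497 - -201) + 18418} = \frac{1}{- (-497 + 201) + 18418} = \frac{1}{\left(-1\right) \left(-296\right) + 18418} = \frac{1}{296 + 18418} = \frac{1}{18714}$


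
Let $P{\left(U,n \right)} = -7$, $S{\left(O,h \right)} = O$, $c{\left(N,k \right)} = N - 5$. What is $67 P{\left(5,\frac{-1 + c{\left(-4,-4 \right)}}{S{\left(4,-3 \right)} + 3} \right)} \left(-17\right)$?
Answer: $7973$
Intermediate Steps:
$c{\left(N,k \right)} = -5 + N$ ($c{\left(N,k \right)} = N - 5 = -5 + N$)
$67 P{\left(5,\frac{-1 + c{\left(-4,-4 \right)}}{S{\left(4,-3 \right)} + 3} \right)} \left(-17\right) = 67 \left(-7\right) \left(-17\right) = \left(-469\right) \left(-17\right) = 7973$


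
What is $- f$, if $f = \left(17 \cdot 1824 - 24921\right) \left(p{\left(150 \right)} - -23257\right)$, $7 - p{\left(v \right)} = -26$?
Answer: $-141766230$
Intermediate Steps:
$p{\left(v \right)} = 33$ ($p{\left(v \right)} = 7 - -26 = 7 + 26 = 33$)
$f = 141766230$ ($f = \left(17 \cdot 1824 - 24921\right) \left(33 - -23257\right) = \left(31008 - 24921\right) \left(33 + 23257\right) = 6087 \cdot 23290 = 141766230$)
$- f = \left(-1\right) 141766230 = -141766230$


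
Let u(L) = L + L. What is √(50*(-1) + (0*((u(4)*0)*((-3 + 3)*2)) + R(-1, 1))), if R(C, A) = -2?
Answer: 2*I*√13 ≈ 7.2111*I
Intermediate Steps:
u(L) = 2*L
√(50*(-1) + (0*((u(4)*0)*((-3 + 3)*2)) + R(-1, 1))) = √(50*(-1) + (0*(((2*4)*0)*((-3 + 3)*2)) - 2)) = √(-50 + (0*((8*0)*(0*2)) - 2)) = √(-50 + (0*(0*0) - 2)) = √(-50 + (0*0 - 2)) = √(-50 + (0 - 2)) = √(-50 - 2) = √(-52) = 2*I*√13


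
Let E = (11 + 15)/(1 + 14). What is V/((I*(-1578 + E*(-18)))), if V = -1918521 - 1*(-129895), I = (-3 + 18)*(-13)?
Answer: -894313/156897 ≈ -5.7000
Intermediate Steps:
I = -195 (I = 15*(-13) = -195)
V = -1788626 (V = -1918521 + 129895 = -1788626)
E = 26/15 ≈ 1.7333
V/((I*(-1578 + E*(-18)))) = -1788626*(-1/(195*(-1578 + (26/15)*(-18)))) = -1788626*(-1/(195*(-1578 - 156/5))) = -1788626/((-195*(-8046/5))) = -1788626/313794 = -1788626*1/313794 = -894313/156897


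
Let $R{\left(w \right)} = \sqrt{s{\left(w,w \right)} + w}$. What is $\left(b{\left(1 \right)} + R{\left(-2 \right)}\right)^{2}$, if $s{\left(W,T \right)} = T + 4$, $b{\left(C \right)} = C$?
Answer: $1$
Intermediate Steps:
$s{\left(W,T \right)} = 4 + T$
$R{\left(w \right)} = \sqrt{4 + 2 w}$ ($R{\left(w \right)} = \sqrt{\left(4 + w\right) + w} = \sqrt{4 + 2 w}$)
$\left(b{\left(1 \right)} + R{\left(-2 \right)}\right)^{2} = \left(1 + \sqrt{4 + 2 \left(-2\right)}\right)^{2} = \left(1 + \sqrt{4 - 4}\right)^{2} = \left(1 + \sqrt{0}\right)^{2} = \left(1 + 0\right)^{2} = 1^{2} = 1$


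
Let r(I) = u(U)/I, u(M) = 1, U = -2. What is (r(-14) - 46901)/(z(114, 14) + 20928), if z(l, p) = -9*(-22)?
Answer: -656615/295764 ≈ -2.2201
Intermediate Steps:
z(l, p) = 198
r(I) = 1/I
(r(-14) - 46901)/(z(114, 14) + 20928) = (1/(-14) - 46901)/(198 + 20928) = (-1/14 - 46901)/21126 = -656615/14*1/21126 = -656615/295764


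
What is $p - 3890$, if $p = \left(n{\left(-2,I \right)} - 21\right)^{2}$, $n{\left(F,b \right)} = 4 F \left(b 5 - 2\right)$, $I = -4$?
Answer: $20135$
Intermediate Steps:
$n{\left(F,b \right)} = 4 F \left(-2 + 5 b\right)$ ($n{\left(F,b \right)} = 4 F \left(5 b - 2\right) = 4 F \left(-2 + 5 b\right)$)
$p = 24025$ ($p = \left(4 \left(-2\right) \left(-2 + 5 \left(-4\right)\right) - 21\right)^{2} = \left(4 \left(-2\right) \left(-2 - 20\right) - 21\right)^{2} = \left(4 \left(-2\right) \left(-22\right) - 21\right)^{2} = \left(176 - 21\right)^{2} = 155^{2} = 24025$)
$p - 3890 = 24025 - 3890 = 20135$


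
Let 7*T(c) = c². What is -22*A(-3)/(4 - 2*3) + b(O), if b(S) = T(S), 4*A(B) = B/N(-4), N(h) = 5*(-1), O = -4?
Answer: 551/140 ≈ 3.9357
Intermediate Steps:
T(c) = c²/7
N(h) = -5
A(B) = -B/20 (A(B) = (B/(-5))/4 = (B*(-⅕))/4 = (-B/5)/4 = -B/20)
b(S) = S²/7
-22*A(-3)/(4 - 2*3) + b(O) = -22*(-1/20*(-3))/(4 - 2*3) + (⅐)*(-4)² = -33/(10*(4 - 6)) + (⅐)*16 = -33/(10*(-2)) + 16/7 = -33*(-1)/(10*2) + 16/7 = -22*(-3/40) + 16/7 = 33/20 + 16/7 = 551/140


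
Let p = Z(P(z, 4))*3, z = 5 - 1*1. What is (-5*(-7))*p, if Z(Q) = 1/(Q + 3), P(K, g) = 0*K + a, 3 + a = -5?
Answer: -21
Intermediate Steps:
a = -8 (a = -3 - 5 = -8)
z = 4 (z = 5 - 1 = 4)
P(K, g) = -8 (P(K, g) = 0*K - 8 = 0 - 8 = -8)
Z(Q) = 1/(3 + Q)
p = -⅗ (p = 3/(3 - 8) = 3/(-5) = -⅕*3 = -⅗ ≈ -0.60000)
(-5*(-7))*p = -5*(-7)*(-⅗) = 35*(-⅗) = -21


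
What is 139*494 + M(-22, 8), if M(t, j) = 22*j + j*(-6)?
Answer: 68794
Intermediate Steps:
M(t, j) = 16*j (M(t, j) = 22*j - 6*j = 16*j)
139*494 + M(-22, 8) = 139*494 + 16*8 = 68666 + 128 = 68794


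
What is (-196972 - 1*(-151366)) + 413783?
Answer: 368177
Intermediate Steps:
(-196972 - 1*(-151366)) + 413783 = (-196972 + 151366) + 413783 = -45606 + 413783 = 368177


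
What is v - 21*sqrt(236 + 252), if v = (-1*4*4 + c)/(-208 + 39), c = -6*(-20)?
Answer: -8/13 - 42*sqrt(122) ≈ -464.52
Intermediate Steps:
c = 120
v = -8/13 (v = (-1*4*4 + 120)/(-208 + 39) = (-4*4 + 120)/(-169) = (-16 + 120)*(-1/169) = 104*(-1/169) = -8/13 ≈ -0.61539)
v - 21*sqrt(236 + 252) = -8/13 - 21*sqrt(236 + 252) = -8/13 - 42*sqrt(122)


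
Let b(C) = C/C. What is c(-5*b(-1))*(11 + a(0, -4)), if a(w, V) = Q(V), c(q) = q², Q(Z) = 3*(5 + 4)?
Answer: 950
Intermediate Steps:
b(C) = 1
Q(Z) = 27 (Q(Z) = 3*9 = 27)
a(w, V) = 27
c(-5*b(-1))*(11 + a(0, -4)) = (-5*1)²*(11 + 27) = (-5)²*38 = 25*38 = 950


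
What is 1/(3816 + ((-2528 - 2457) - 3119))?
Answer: -1/4288 ≈ -0.00023321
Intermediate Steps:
1/(3816 + ((-2528 - 2457) - 3119)) = 1/(3816 + (-4985 - 3119)) = 1/(3816 - 8104) = 1/(-4288) = -1/4288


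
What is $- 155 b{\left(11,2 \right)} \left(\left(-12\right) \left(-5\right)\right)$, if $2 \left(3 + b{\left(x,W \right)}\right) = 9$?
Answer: $-13950$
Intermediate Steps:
$b{\left(x,W \right)} = \frac{3}{2}$ ($b{\left(x,W \right)} = -3 + \frac{1}{2} \cdot 9 = -3 + \frac{9}{2} = \frac{3}{2}$)
$- 155 b{\left(11,2 \right)} \left(\left(-12\right) \left(-5\right)\right) = \left(-155\right) \frac{3}{2} \left(\left(-12\right) \left(-5\right)\right) = \left(- \frac{465}{2}\right) 60 = -13950$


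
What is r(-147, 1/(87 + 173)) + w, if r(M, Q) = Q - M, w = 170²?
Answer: 7552221/260 ≈ 29047.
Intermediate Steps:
w = 28900
r(-147, 1/(87 + 173)) + w = (1/(87 + 173) - 1*(-147)) + 28900 = (1/260 + 147) + 28900 = 38221/260 + 28900 = 7552221/260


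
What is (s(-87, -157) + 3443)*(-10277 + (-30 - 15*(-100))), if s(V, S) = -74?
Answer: -29670783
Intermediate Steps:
(s(-87, -157) + 3443)*(-10277 + (-30 - 15*(-100))) = (-74 + 3443)*(-10277 + (-30 - 15*(-100))) = 3369*(-10277 + (-30 + 1500)) = 3369*(-10277 + 1470) = 3369*(-8807) = -29670783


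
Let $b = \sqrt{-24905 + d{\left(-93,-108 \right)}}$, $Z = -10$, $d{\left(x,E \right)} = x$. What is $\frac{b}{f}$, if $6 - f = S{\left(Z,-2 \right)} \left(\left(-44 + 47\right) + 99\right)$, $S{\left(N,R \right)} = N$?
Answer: $\frac{i \sqrt{24998}}{1026} \approx 0.1541 i$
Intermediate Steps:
$b = i \sqrt{24998}$ ($b = \sqrt{-24905 - 93} = \sqrt{-24998} = i \sqrt{24998} \approx 158.11 i$)
$f = 1026$ ($f = 6 - - 10 \left(\left(-44 + 47\right) + 99\right) = 6 - - 10 \left(3 + 99\right) = 6 - \left(-10\right) 102 = 6 - -1020 = 6 + 1020 = 1026$)
$\frac{b}{f} = \frac{i \sqrt{24998}}{1026}$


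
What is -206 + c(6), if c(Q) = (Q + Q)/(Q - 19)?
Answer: -2690/13 ≈ -206.92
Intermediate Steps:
c(Q) = 2*Q/(-19 + Q) (c(Q) = (2*Q)/(-19 + Q) = 2*Q/(-19 + Q))
-206 + c(6) = -206 + 2*6/(-19 + 6) = -206 + 2*6/(-13) = -206 + 2*6*(-1/13) = -206 - 12/13 = -2690/13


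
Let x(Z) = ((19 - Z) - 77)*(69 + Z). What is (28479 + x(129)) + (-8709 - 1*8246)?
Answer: -25502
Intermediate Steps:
x(Z) = (-58 - Z)*(69 + Z)
(28479 + x(129)) + (-8709 - 1*8246) = (28479 + (-4002 - 1*129**2 - 127*129)) + (-8709 - 1*8246) = (28479 + (-4002 - 1*16641 - 16383)) + (-8709 - 8246) = (28479 + (-4002 - 16641 - 16383)) - 16955 = (28479 - 37026) - 16955 = -8547 - 16955 = -25502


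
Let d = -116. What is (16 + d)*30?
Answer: -3000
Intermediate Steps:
(16 + d)*30 = (16 - 116)*30 = -100*30 = -3000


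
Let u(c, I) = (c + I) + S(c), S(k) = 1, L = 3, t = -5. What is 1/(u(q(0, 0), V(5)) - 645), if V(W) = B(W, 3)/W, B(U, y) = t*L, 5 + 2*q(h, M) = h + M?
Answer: -2/1299 ≈ -0.0015396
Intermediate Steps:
q(h, M) = -5/2 + M/2 + h/2 (q(h, M) = -5/2 + (h + M)/2 = -5/2 + (M + h)/2 = -5/2 + (M/2 + h/2) = -5/2 + M/2 + h/2)
B(U, y) = -15 (B(U, y) = -5*3 = -15)
V(W) = -15/W
u(c, I) = 1 + I + c (u(c, I) = (c + I) + 1 = (I + c) + 1 = 1 + I + c)
1/(u(q(0, 0), V(5)) - 645) = 1/((1 - 15/5 + (-5/2 + (1/2)*0 + (1/2)*0)) - 645) = 1/((1 - 15*1/5 + (-5/2 + 0 + 0)) - 645) = 1/((1 - 3 - 5/2) - 645) = 1/(-9/2 - 645) = 1/(-1299/2) = -2/1299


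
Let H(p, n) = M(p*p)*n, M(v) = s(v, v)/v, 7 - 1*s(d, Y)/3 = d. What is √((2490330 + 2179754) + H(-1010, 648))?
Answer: √1190492406902/505 ≈ 2160.6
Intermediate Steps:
s(d, Y) = 21 - 3*d
M(v) = (21 - 3*v)/v
H(p, n) = n*(-3 + 21/p²) (H(p, n) = (-3 + 21/((p*p)))*n = (-3 + 21/(p²))*n = (-3 + 21/p²)*n = n*(-3 + 21/p²))
√((2490330 + 2179754) + H(-1010, 648)) = √((2490330 + 2179754) + (-3*648 + 21*648/(-1010)²)) = √(4670084 + (-1944 + 21*648*(1/1020100))) = √(4670084 + (-1944 + 3402/255025)) = √(4670084 - 495765198/255025) = √(1190492406902/255025) = √1190492406902/505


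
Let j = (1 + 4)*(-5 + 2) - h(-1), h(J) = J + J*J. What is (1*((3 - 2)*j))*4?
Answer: -60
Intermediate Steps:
h(J) = J + J²
j = -15 (j = (1 + 4)*(-5 + 2) - (-1)*(1 - 1) = 5*(-3) - (-1)*0 = -15 - 1*0 = -15 + 0 = -15)
(1*((3 - 2)*j))*4 = (1*((3 - 2)*(-15)))*4 = (1*(1*(-15)))*4 = (1*(-15))*4 = -15*4 = -60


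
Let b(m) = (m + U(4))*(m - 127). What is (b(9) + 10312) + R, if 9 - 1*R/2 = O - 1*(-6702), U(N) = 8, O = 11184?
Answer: -27448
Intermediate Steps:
R = -35754 (R = 18 - 2*(11184 - 1*(-6702)) = 18 - 2*(11184 + 6702) = 18 - 2*17886 = 18 - 35772 = -35754)
b(m) = (-127 + m)*(8 + m) (b(m) = (m + 8)*(m - 127) = (8 + m)*(-127 + m) = (-127 + m)*(8 + m))
(b(9) + 10312) + R = ((-1016 + 9² - 119*9) + 10312) - 35754 = ((-1016 + 81 - 1071) + 10312) - 35754 = (-2006 + 10312) - 35754 = 8306 - 35754 = -27448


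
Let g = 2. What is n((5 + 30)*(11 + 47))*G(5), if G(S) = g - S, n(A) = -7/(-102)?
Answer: -7/34 ≈ -0.20588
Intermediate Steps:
n(A) = 7/102 (n(A) = -7*(-1/102) = 7/102)
G(S) = 2 - S
n((5 + 30)*(11 + 47))*G(5) = 7*(2 - 1*5)/102 = 7*(2 - 5)/102 = (7/102)*(-3) = -7/34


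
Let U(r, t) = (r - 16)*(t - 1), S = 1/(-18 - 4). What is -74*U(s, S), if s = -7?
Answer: -19573/11 ≈ -1779.4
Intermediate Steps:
S = -1/22 (S = 1/(-22) = -1/22 ≈ -0.045455)
U(r, t) = (-1 + t)*(-16 + r) (U(r, t) = (-16 + r)*(-1 + t) = (-1 + t)*(-16 + r))
-74*U(s, S) = -74*(16 - 1*(-7) - 16*(-1/22) - 7*(-1/22)) = -74*(16 + 7 + 8/11 + 7/22) = -74*529/22 = -19573/11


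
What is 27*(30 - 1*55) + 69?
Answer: -606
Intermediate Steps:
27*(30 - 1*55) + 69 = 27*(30 - 55) + 69 = 27*(-25) + 69 = -675 + 69 = -606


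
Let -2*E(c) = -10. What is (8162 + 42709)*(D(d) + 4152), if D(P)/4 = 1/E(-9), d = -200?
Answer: 1056285444/5 ≈ 2.1126e+8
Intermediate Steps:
E(c) = 5 (E(c) = -1/2*(-10) = 5)
D(P) = 4/5
(8162 + 42709)*(D(d) + 4152) = (8162 + 42709)*(4/5 + 4152) = 50871*(20764/5) = 1056285444/5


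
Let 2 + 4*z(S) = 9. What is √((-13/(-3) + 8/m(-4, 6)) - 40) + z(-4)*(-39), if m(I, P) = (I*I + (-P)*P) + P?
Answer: -273/4 + I*√15981/21 ≈ -68.25 + 6.0198*I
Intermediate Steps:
z(S) = 7/4 (z(S) = -½ + (¼)*9 = -½ + 9/4 = 7/4)
m(I, P) = P + I² - P² (m(I, P) = (I² - P²) + P = P + I² - P²)
√((-13/(-3) + 8/m(-4, 6)) - 40) + z(-4)*(-39) = √((-13/(-3) + 8/(6 + (-4)² - 1*6²)) - 40) + (7/4)*(-39) = √((-13*(-⅓) + 8/(6 + 16 - 1*36)) - 40) - 273/4 = √((13/3 + 8/(6 + 16 - 36)) - 40) - 273/4 = √((13/3 + 8/(-14)) - 40) - 273/4 = √((13/3 + 8*(-1/14)) - 40) - 273/4 = √((13/3 - 4/7) - 40) - 273/4 = √(79/21 - 40) - 273/4 = √(-761/21) - 273/4 = I*√15981/21 - 273/4 = -273/4 + I*√15981/21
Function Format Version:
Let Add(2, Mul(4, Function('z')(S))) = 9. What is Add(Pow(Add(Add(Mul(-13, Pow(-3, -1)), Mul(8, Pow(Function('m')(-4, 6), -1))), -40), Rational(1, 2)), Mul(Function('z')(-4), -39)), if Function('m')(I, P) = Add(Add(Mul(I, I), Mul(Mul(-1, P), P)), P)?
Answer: Add(Rational(-273, 4), Mul(Rational(1, 21), I, Pow(15981, Rational(1, 2)))) ≈ Add(-68.250, Mul(6.0198, I))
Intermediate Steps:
Function('z')(S) = Rational(7, 4) (Function('z')(S) = Add(Rational(-1, 2), Mul(Rational(1, 4), 9)) = Add(Rational(-1, 2), Rational(9, 4)) = Rational(7, 4))
Function('m')(I, P) = Add(P, Pow(I, 2), Mul(-1, Pow(P, 2))) (Function('m')(I, P) = Add(Add(Pow(I, 2), Mul(-1, Pow(P, 2))), P) = Add(P, Pow(I, 2), Mul(-1, Pow(P, 2))))
Add(Pow(Add(Add(Mul(-13, Pow(-3, -1)), Mul(8, Pow(Function('m')(-4, 6), -1))), -40), Rational(1, 2)), Mul(Function('z')(-4), -39)) = Add(Pow(Add(Add(Mul(-13, Pow(-3, -1)), Mul(8, Pow(Add(6, Pow(-4, 2), Mul(-1, Pow(6, 2))), -1))), -40), Rational(1, 2)), Mul(Rational(7, 4), -39)) = Add(Pow(Add(Add(Mul(-13, Rational(-1, 3)), Mul(8, Pow(Add(6, 16, Mul(-1, 36)), -1))), -40), Rational(1, 2)), Rational(-273, 4)) = Add(Pow(Add(Add(Rational(13, 3), Mul(8, Pow(Add(6, 16, -36), -1))), -40), Rational(1, 2)), Rational(-273, 4)) = Add(Pow(Add(Add(Rational(13, 3), Mul(8, Pow(-14, -1))), -40), Rational(1, 2)), Rational(-273, 4)) = Add(Pow(Add(Add(Rational(13, 3), Mul(8, Rational(-1, 14))), -40), Rational(1, 2)), Rational(-273, 4)) = Add(Pow(Add(Add(Rational(13, 3), Rational(-4, 7)), -40), Rational(1, 2)), Rational(-273, 4)) = Add(Pow(Add(Rational(79, 21), -40), Rational(1, 2)), Rational(-273, 4)) = Add(Pow(Rational(-761, 21), Rational(1, 2)), Rational(-273, 4)) = Add(Mul(Rational(1, 21), I, Pow(15981, Rational(1, 2))), Rational(-273, 4)) = Add(Rational(-273, 4), Mul(Rational(1, 21), I, Pow(15981, Rational(1, 2))))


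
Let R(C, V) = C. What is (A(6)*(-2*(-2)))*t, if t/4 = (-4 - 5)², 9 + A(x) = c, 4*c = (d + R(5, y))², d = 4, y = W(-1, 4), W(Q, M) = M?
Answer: 14580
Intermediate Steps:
y = 4
c = 81/4 (c = (4 + 5)²/4 = (¼)*9² = (¼)*81 = 81/4 ≈ 20.250)
A(x) = 45/4 (A(x) = -9 + 81/4 = 45/4)
t = 324 (t = 4*(-4 - 5)² = 4*(-9)² = 4*81 = 324)
(A(6)*(-2*(-2)))*t = (45*(-2*(-2))/4)*324 = ((45/4)*4)*324 = 45*324 = 14580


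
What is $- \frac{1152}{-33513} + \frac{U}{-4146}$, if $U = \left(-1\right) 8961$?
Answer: $\frac{33898465}{15438322} \approx 2.1957$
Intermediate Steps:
$U = -8961$
$- \frac{1152}{-33513} + \frac{U}{-4146} = - \frac{1152}{-33513} - \frac{8961}{-4146} = \left(-1152\right) \left(- \frac{1}{33513}\right) - - \frac{2987}{1382} = \frac{384}{11171} + \frac{2987}{1382} = \frac{33898465}{15438322}$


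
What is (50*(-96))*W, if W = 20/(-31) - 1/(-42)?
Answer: 647200/217 ≈ 2982.5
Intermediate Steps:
W = -809/1302 (W = 20*(-1/31) - 1*(-1/42) = -20/31 + 1/42 = -809/1302 ≈ -0.62135)
(50*(-96))*W = (50*(-96))*(-809/1302) = -4800*(-809/1302) = 647200/217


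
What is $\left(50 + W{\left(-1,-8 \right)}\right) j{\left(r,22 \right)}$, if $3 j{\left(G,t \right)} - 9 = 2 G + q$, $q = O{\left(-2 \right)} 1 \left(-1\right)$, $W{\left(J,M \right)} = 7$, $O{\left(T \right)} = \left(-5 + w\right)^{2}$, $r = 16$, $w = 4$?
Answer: $760$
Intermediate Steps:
$O{\left(T \right)} = 1$ ($O{\left(T \right)} = \left(-5 + 4\right)^{2} = \left(-1\right)^{2} = 1$)
$q = -1$ ($q = 1 \cdot 1 \left(-1\right) = 1 \left(-1\right) = -1$)
$j{\left(G,t \right)} = \frac{8}{3} + \frac{2 G}{3}$ ($j{\left(G,t \right)} = 3 + \frac{2 G - 1}{3} = 3 + \frac{-1 + 2 G}{3} = 3 + \left(- \frac{1}{3} + \frac{2 G}{3}\right) = \frac{8}{3} + \frac{2 G}{3}$)
$\left(50 + W{\left(-1,-8 \right)}\right) j{\left(r,22 \right)} = \left(50 + 7\right) \left(\frac{8}{3} + \frac{2}{3} \cdot 16\right) = 57 \left(\frac{8}{3} + \frac{32}{3}\right) = 57 \cdot \frac{40}{3} = 760$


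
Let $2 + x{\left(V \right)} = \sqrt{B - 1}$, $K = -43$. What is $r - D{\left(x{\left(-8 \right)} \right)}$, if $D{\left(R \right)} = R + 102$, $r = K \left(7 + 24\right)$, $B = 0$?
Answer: $-1433 - i \approx -1433.0 - 1.0 i$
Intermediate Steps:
$x{\left(V \right)} = -2 + i$ ($x{\left(V \right)} = -2 + \sqrt{0 - 1} = -2 + \sqrt{-1} = -2 + i$)
$r = -1333$ ($r = - 43 \left(7 + 24\right) = \left(-43\right) 31 = -1333$)
$D{\left(R \right)} = 102 + R$
$r - D{\left(x{\left(-8 \right)} \right)} = -1333 - \left(102 - \left(2 - i\right)\right) = -1333 - \left(100 + i\right) = -1433 - i$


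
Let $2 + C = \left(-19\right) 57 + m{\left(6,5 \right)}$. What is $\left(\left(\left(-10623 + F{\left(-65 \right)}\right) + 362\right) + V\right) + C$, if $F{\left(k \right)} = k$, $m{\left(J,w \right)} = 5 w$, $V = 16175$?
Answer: $4789$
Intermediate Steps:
$C = -1060$ ($C = -2 + \left(\left(-19\right) 57 + 5 \cdot 5\right) = -2 + \left(-1083 + 25\right) = -2 - 1058 = -1060$)
$\left(\left(\left(-10623 + F{\left(-65 \right)}\right) + 362\right) + V\right) + C = \left(\left(\left(-10623 - 65\right) + 362\right) + 16175\right) - 1060 = \left(\left(-10688 + 362\right) + 16175\right) - 1060 = \left(-10326 + 16175\right) - 1060 = 5849 - 1060 = 4789$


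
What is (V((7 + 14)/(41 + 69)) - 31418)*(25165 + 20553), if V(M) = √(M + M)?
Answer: -1436368124 + 45718*√1155/55 ≈ -1.4363e+9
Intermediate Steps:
V(M) = √2*√M (V(M) = √(2*M) = √2*√M)
(V((7 + 14)/(41 + 69)) - 31418)*(25165 + 20553) = (√2*√((7 + 14)/(41 + 69)) - 31418)*(25165 + 20553) = (√2*√(21/110) - 31418)*45718 = (√2*(√2310/110) - 31418)*45718 = (√1155/55 - 31418)*45718 = (-31418 + √1155/55)*45718 = -1436368124 + 45718*√1155/55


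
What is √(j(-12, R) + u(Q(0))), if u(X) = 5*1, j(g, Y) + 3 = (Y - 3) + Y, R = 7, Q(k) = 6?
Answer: √13 ≈ 3.6056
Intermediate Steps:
j(g, Y) = -6 + 2*Y (j(g, Y) = -3 + ((Y - 3) + Y) = -3 + ((-3 + Y) + Y) = -3 + (-3 + 2*Y) = -6 + 2*Y)
u(X) = 5
√(j(-12, R) + u(Q(0))) = √((-6 + 2*7) + 5) = √((-6 + 14) + 5) = √(8 + 5) = √13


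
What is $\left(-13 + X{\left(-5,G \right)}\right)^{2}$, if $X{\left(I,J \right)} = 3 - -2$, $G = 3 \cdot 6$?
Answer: $64$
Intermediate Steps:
$G = 18$
$X{\left(I,J \right)} = 5$ ($X{\left(I,J \right)} = 3 + 2 = 5$)
$\left(-13 + X{\left(-5,G \right)}\right)^{2} = \left(-13 + 5\right)^{2} = \left(-8\right)^{2} = 64$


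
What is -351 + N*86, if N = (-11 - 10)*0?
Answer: -351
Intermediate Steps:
N = 0 (N = -21*0 = 0)
-351 + N*86 = -351 + 0*86 = -351 + 0 = -351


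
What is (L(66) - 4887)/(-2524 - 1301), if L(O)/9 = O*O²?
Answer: -286953/425 ≈ -675.18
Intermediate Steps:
L(O) = 9*O³ (L(O) = 9*(O*O²) = 9*O³)
(L(66) - 4887)/(-2524 - 1301) = (9*66³ - 4887)/(-2524 - 1301) = (9*287496 - 4887)/(-3825) = (2587464 - 4887)*(-1/3825) = 2582577*(-1/3825) = -286953/425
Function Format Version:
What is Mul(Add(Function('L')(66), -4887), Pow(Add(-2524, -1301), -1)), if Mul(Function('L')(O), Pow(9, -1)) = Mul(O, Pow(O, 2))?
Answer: Rational(-286953, 425) ≈ -675.18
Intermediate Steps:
Function('L')(O) = Mul(9, Pow(O, 3)) (Function('L')(O) = Mul(9, Mul(O, Pow(O, 2))) = Mul(9, Pow(O, 3)))
Mul(Add(Function('L')(66), -4887), Pow(Add(-2524, -1301), -1)) = Mul(Add(Mul(9, Pow(66, 3)), -4887), Pow(Add(-2524, -1301), -1)) = Mul(Add(Mul(9, 287496), -4887), Pow(-3825, -1)) = Mul(Add(2587464, -4887), Rational(-1, 3825)) = Mul(2582577, Rational(-1, 3825)) = Rational(-286953, 425)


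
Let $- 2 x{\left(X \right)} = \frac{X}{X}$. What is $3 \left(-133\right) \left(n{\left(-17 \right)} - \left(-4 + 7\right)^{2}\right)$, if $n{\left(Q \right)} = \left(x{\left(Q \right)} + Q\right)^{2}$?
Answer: $- \frac{474411}{4} \approx -1.186 \cdot 10^{5}$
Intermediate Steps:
$x{\left(X \right)} = - \frac{1}{2}$ ($x{\left(X \right)} = - \frac{X \frac{1}{X}}{2} = \left(- \frac{1}{2}\right) 1 = - \frac{1}{2}$)
$n{\left(Q \right)} = \left(- \frac{1}{2} + Q\right)^{2}$
$3 \left(-133\right) \left(n{\left(-17 \right)} - \left(-4 + 7\right)^{2}\right) = 3 \left(-133\right) \left(\frac{\left(-1 + 2 \left(-17\right)\right)^{2}}{4} - \left(-4 + 7\right)^{2}\right) = - 399 \left(\frac{\left(-1 - 34\right)^{2}}{4} - 3^{2}\right) = - 399 \left(\frac{\left(-35\right)^{2}}{4} - 9\right) = - 399 \left(\frac{1}{4} \cdot 1225 - 9\right) = - 399 \left(\frac{1225}{4} - 9\right) = \left(-399\right) \frac{1189}{4} = - \frac{474411}{4}$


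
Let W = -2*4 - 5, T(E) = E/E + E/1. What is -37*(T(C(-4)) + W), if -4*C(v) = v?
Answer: 407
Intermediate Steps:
C(v) = -v/4
T(E) = 1 + E (T(E) = 1 + E*1 = 1 + E)
W = -13 (W = -8 - 5 = -13)
-37*(T(C(-4)) + W) = -37*((1 - 1/4*(-4)) - 13) = -37*((1 + 1) - 13) = -37*(2 - 13) = -37*(-11) = 407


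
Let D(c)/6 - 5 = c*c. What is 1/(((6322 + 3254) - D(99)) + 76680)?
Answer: 1/27420 ≈ 3.6470e-5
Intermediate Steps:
D(c) = 30 + 6*c**2 (D(c) = 30 + 6*(c*c) = 30 + 6*c**2)
1/(((6322 + 3254) - D(99)) + 76680) = 1/(((6322 + 3254) - (30 + 6*99**2)) + 76680) = 1/((9576 - (30 + 6*9801)) + 76680) = 1/((9576 - (30 + 58806)) + 76680) = 1/((9576 - 1*58836) + 76680) = 1/((9576 - 58836) + 76680) = 1/(-49260 + 76680) = 1/27420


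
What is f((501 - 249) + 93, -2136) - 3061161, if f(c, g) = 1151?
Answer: -3060010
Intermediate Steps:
f((501 - 249) + 93, -2136) - 3061161 = 1151 - 3061161 = -3060010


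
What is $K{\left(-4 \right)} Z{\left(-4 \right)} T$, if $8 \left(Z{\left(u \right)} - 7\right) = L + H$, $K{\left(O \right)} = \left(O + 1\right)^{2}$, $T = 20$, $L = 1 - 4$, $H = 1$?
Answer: $1215$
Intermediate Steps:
$L = -3$
$K{\left(O \right)} = \left(1 + O\right)^{2}$
$Z{\left(u \right)} = \frac{27}{4}$ ($Z{\left(u \right)} = 7 + \frac{-3 + 1}{8} = 7 + \frac{1}{8} \left(-2\right) = 7 - \frac{1}{4} = \frac{27}{4}$)
$K{\left(-4 \right)} Z{\left(-4 \right)} T = \left(1 - 4\right)^{2} \cdot \frac{27}{4} \cdot 20 = \left(-3\right)^{2} \cdot \frac{27}{4} \cdot 20 = 9 \cdot \frac{27}{4} \cdot 20 = \frac{243}{4} \cdot 20 = 1215$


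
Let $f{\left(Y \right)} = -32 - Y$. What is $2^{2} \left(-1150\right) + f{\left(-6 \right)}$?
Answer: $-4626$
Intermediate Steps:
$2^{2} \left(-1150\right) + f{\left(-6 \right)} = 2^{2} \left(-1150\right) - 26 = 4 \left(-1150\right) + \left(-32 + 6\right) = -4600 - 26 = -4626$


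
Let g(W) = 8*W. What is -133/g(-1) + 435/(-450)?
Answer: 1879/120 ≈ 15.658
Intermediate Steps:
-133/g(-1) + 435/(-450) = -133/(8*(-1)) + 435/(-450) = -133/(-8) + 435*(-1/450) = -133*(-⅛) - 29/30 = 133/8 - 29/30 = 1879/120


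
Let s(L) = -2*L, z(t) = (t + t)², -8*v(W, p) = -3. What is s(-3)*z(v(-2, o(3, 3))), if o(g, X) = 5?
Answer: 27/8 ≈ 3.3750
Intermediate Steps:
v(W, p) = 3/8 (v(W, p) = -⅛*(-3) = 3/8)
z(t) = 4*t² (z(t) = (2*t)² = 4*t²)
s(-3)*z(v(-2, o(3, 3))) = (-2*(-3))*(4*(3/8)²) = 6*(4*(9/64)) = 6*(9/16) = 27/8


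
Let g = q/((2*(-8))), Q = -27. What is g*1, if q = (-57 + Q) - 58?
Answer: 71/8 ≈ 8.8750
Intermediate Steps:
q = -142 (q = (-57 - 27) - 58 = -84 - 58 = -142)
g = 71/8 (g = -142/(2*(-8)) = -142/(-16) = -142*(-1/16) = 71/8 ≈ 8.8750)
g*1 = (71/8)*1 = 71/8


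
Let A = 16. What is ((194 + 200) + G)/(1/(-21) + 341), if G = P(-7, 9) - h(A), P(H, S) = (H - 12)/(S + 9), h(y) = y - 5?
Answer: 9625/8592 ≈ 1.1202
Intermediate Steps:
h(y) = -5 + y
P(H, S) = (-12 + H)/(9 + S)
G = -217/18 (G = (-12 - 7)/(9 + 9) - (-5 + 16) = -19/18 - 1*11 = (1/18)*(-19) - 11 = -19/18 - 11 = -217/18 ≈ -12.056)
((194 + 200) + G)/(1/(-21) + 341) = ((194 + 200) - 217/18)/(1/(-21) + 341) = (394 - 217/18)/(-1/21 + 341) = 6875/(18*(7160/21)) = (6875/18)*(21/7160) = 9625/8592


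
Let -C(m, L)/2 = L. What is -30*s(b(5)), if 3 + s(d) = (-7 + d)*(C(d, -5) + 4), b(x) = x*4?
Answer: -5370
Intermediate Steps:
b(x) = 4*x
C(m, L) = -2*L
s(d) = -101 + 14*d (s(d) = -3 + (-7 + d)*(-2*(-5) + 4) = -3 + (-7 + d)*(10 + 4) = -3 + (-7 + d)*14 = -3 + (-98 + 14*d) = -101 + 14*d)
-30*s(b(5)) = -30*(-101 + 14*(4*5)) = -30*(-101 + 14*20) = -30*(-101 + 280) = -30*179 = -5370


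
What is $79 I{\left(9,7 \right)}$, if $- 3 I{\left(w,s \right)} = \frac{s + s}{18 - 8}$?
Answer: $- \frac{553}{15} \approx -36.867$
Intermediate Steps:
$I{\left(w,s \right)} = - \frac{s}{15}$ ($I{\left(w,s \right)} = - \frac{\left(s + s\right) \frac{1}{18 - 8}}{3} = - \frac{2 s \frac{1}{10}}{3} = - \frac{\frac{1}{5} s}{3} = - \frac{s}{15}$)
$79 I{\left(9,7 \right)} = 79 \left(\left(- \frac{1}{15}\right) 7\right) = 79 \left(- \frac{7}{15}\right) = - \frac{553}{15}$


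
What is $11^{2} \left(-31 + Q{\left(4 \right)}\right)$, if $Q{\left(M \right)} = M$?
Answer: $-3267$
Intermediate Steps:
$11^{2} \left(-31 + Q{\left(4 \right)}\right) = 11^{2} \left(-31 + 4\right) = 121 \left(-27\right) = -3267$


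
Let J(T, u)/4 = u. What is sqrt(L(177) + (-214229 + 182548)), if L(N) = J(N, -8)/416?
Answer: I*sqrt(5354102)/13 ≈ 177.99*I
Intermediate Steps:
J(T, u) = 4*u
L(N) = -1/13 (L(N) = (4*(-8))/416 = -32*1/416 = -1/13)
sqrt(L(177) + (-214229 + 182548)) = sqrt(-1/13 + (-214229 + 182548)) = sqrt(-1/13 - 31681) = sqrt(-411854/13) = I*sqrt(5354102)/13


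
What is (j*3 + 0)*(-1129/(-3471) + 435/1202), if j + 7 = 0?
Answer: -20068601/1390714 ≈ -14.430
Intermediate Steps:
j = -7 (j = -7 + 0 = -7)
(j*3 + 0)*(-1129/(-3471) + 435/1202) = (-7*3 + 0)*(-1129/(-3471) + 435/1202) = (-21 + 0)*(-1129*(-1/3471) + 435*(1/1202)) = -21*(1129/3471 + 435/1202) = -21*2866943/4172142 = -20068601/1390714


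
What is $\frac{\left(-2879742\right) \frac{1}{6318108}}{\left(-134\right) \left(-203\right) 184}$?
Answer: $- \frac{479957}{5270531997024} \approx -9.1064 \cdot 10^{-8}$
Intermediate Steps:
$\frac{\left(-2879742\right) \frac{1}{6318108}}{\left(-134\right) \left(-203\right) 184} = \frac{\left(-2879742\right) \frac{1}{6318108}}{27202 \cdot 184} = - \frac{479957}{1053018 \cdot 5005168} = \left(- \frac{479957}{1053018}\right) \frac{1}{5005168} = - \frac{479957}{5270531997024}$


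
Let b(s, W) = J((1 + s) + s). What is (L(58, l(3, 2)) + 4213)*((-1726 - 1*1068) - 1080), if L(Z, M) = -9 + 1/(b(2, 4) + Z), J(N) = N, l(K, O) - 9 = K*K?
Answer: -1026040522/63 ≈ -1.6286e+7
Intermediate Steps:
l(K, O) = 9 + K² (l(K, O) = 9 + K*K = 9 + K²)
b(s, W) = 1 + 2*s (b(s, W) = (1 + s) + s = 1 + 2*s)
L(Z, M) = -9 + 1/(5 + Z) (L(Z, M) = -9 + 1/((1 + 2*2) + Z) = -9 + 1/((1 + 4) + Z) = -9 + 1/(5 + Z))
(L(58, l(3, 2)) + 4213)*((-1726 - 1*1068) - 1080) = ((-44 - 9*58)/(5 + 58) + 4213)*((-1726 - 1*1068) - 1080) = ((-44 - 522)/63 + 4213)*((-1726 - 1068) - 1080) = ((1/63)*(-566) + 4213)*(-2794 - 1080) = (-566/63 + 4213)*(-3874) = (264853/63)*(-3874) = -1026040522/63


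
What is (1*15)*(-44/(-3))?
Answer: 220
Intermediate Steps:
(1*15)*(-44/(-3)) = 15*(-44*(-⅓)) = 15*(44/3) = 220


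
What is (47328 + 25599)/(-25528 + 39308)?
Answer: 72927/13780 ≈ 5.2922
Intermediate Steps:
(47328 + 25599)/(-25528 + 39308) = 72927/13780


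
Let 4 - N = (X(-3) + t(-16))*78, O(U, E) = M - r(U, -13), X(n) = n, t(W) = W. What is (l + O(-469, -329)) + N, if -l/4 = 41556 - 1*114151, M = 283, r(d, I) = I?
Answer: 292162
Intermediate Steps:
O(U, E) = 296 (O(U, E) = 283 - 1*(-13) = 283 + 13 = 296)
l = 290380 (l = -4*(41556 - 1*114151) = -4*(41556 - 114151) = -4*(-72595) = 290380)
N = 1486 (N = 4 - (-3 - 16)*78 = 4 - (-19)*78 = 4 - 1*(-1482) = 4 + 1482 = 1486)
(l + O(-469, -329)) + N = (290380 + 296) + 1486 = 290676 + 1486 = 292162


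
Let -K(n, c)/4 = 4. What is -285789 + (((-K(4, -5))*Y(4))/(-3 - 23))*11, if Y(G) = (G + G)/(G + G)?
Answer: -3715345/13 ≈ -2.8580e+5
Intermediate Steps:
K(n, c) = -16 (K(n, c) = -4*4 = -16)
Y(G) = 1 (Y(G) = (2*G)/((2*G)) = (2*G)*(1/(2*G)) = 1)
-285789 + (((-K(4, -5))*Y(4))/(-3 - 23))*11 = -285789 + ((-1*(-16)*1)/(-3 - 23))*11 = -285789 + ((16*1)/(-26))*11 = -285789 + (16*(-1/26))*11 = -285789 - 8/13*11 = -285789 - 88/13 = -3715345/13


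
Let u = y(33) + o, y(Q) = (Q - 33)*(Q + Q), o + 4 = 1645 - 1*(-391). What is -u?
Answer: -2032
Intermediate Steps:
o = 2032 (o = -4 + (1645 - 1*(-391)) = -4 + (1645 + 391) = -4 + 2036 = 2032)
y(Q) = 2*Q*(-33 + Q) (y(Q) = (-33 + Q)*(2*Q) = 2*Q*(-33 + Q))
u = 2032 (u = 2*33*(-33 + 33) + 2032 = 2*33*0 + 2032 = 0 + 2032 = 2032)
-u = -1*2032 = -2032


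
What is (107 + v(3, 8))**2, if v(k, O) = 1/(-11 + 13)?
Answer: 46225/4 ≈ 11556.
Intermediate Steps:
v(k, O) = 1/2
(107 + v(3, 8))**2 = (107 + 1/2)**2 = (215/2)**2 = 46225/4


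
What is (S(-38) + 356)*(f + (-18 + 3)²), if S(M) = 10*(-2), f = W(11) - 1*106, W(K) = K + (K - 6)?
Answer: 45360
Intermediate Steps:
W(K) = -6 + 2*K (W(K) = K + (-6 + K) = -6 + 2*K)
f = -90 (f = (-6 + 2*11) - 1*106 = (-6 + 22) - 106 = 16 - 106 = -90)
S(M) = -20
(S(-38) + 356)*(f + (-18 + 3)²) = (-20 + 356)*(-90 + (-18 + 3)²) = 336*(-90 + (-15)²) = 336*(-90 + 225) = 336*135 = 45360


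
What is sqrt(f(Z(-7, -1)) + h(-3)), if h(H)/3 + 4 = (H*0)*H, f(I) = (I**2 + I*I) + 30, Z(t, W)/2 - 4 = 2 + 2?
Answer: sqrt(530) ≈ 23.022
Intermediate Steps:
Z(t, W) = 16 (Z(t, W) = 8 + 2*(2 + 2) = 8 + 2*4 = 8 + 8 = 16)
f(I) = 30 + 2*I**2 (f(I) = (I**2 + I**2) + 30 = 2*I**2 + 30 = 30 + 2*I**2)
h(H) = -12 (h(H) = -12 + 3*((H*0)*H) = -12 + 3*(0*H) = -12 + 3*0 = -12 + 0 = -12)
sqrt(f(Z(-7, -1)) + h(-3)) = sqrt((30 + 2*16**2) - 12) = sqrt((30 + 2*256) - 12) = sqrt((30 + 512) - 12) = sqrt(542 - 12) = sqrt(530)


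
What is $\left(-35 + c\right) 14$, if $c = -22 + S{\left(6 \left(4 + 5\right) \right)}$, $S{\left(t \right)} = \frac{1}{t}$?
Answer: $- \frac{21539}{27} \approx -797.74$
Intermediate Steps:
$c = - \frac{1187}{54}$ ($c = -22 + \frac{1}{6 \left(4 + 5\right)} = -22 + \frac{1}{6 \cdot 9} = -22 + \frac{1}{54} = - \frac{1187}{54} \approx -21.981$)
$\left(-35 + c\right) 14 = \left(-35 - \frac{1187}{54}\right) 14 = \left(- \frac{3077}{54}\right) 14 = - \frac{21539}{27}$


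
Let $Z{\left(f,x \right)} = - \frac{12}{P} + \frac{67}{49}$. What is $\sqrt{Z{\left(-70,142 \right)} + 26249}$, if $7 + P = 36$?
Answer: $\frac{24 \sqrt{1878011}}{203} \approx 162.02$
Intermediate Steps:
$P = 29$ ($P = -7 + 36 = 29$)
$Z{\left(f,x \right)} = \frac{1355}{1421}$ ($Z{\left(f,x \right)} = - \frac{12}{29} + \frac{67}{49} = \frac{1355}{1421}$)
$\sqrt{Z{\left(-70,142 \right)} + 26249} = \sqrt{\frac{1355}{1421} + 26249} = \sqrt{\frac{37301184}{1421}} = \frac{24 \sqrt{1878011}}{203}$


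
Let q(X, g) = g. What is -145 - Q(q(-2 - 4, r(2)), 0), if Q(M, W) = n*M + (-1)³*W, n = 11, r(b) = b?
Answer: -167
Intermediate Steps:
Q(M, W) = -W + 11*M (Q(M, W) = 11*M + (-1)³*W = 11*M - W = -W + 11*M)
-145 - Q(q(-2 - 4, r(2)), 0) = -145 - (-1*0 + 11*2) = -145 - (0 + 22) = -145 - 1*22 = -145 - 22 = -167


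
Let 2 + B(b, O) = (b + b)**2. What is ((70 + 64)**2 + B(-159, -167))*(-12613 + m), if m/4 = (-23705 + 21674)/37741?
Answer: -56685338240846/37741 ≈ -1.5020e+9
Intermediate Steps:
B(b, O) = -2 + 4*b**2 (B(b, O) = -2 + (b + b)**2 = -2 + (2*b)**2 = -2 + 4*b**2)
m = -8124/37741 (m = 4*((-23705 + 21674)/37741) = 4*(-2031*1/37741) = 4*(-2031/37741) = -8124/37741 ≈ -0.21526)
((70 + 64)**2 + B(-159, -167))*(-12613 + m) = ((70 + 64)**2 + (-2 + 4*(-159)**2))*(-12613 - 8124/37741) = (134**2 + (-2 + 4*25281))*(-476035357/37741) = (17956 + (-2 + 101124))*(-476035357/37741) = (17956 + 101122)*(-476035357/37741) = 119078*(-476035357/37741) = -56685338240846/37741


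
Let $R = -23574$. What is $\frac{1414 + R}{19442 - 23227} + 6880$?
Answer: $\frac{5212592}{757} \approx 6885.9$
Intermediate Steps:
$\frac{1414 + R}{19442 - 23227} + 6880 = \frac{1414 - 23574}{19442 - 23227} + 6880 = - \frac{22160}{-3785} + 6880 = \left(-22160\right) \left(- \frac{1}{3785}\right) + 6880 = \frac{4432}{757} + 6880 = \frac{5212592}{757}$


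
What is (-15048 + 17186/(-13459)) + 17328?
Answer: 30669334/13459 ≈ 2278.7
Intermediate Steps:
(-15048 + 17186/(-13459)) + 17328 = (-15048 + 17186*(-1/13459)) + 17328 = (-15048 - 17186/13459) + 17328 = -202548218/13459 + 17328 = 30669334/13459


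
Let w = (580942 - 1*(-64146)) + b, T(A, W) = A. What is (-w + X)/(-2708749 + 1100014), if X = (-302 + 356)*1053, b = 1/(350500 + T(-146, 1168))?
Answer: 13739155467/37575116146 ≈ 0.36564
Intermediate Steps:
b = 1/350354 (b = 1/(350500 - 146) = 1/350354 ≈ 2.8543e-6)
X = 56862 (X = 54*1053 = 56862)
w = 226009161153/350354 (w = (580942 - 1*(-64146)) + 1/350354 = (580942 + 64146) + 1/350354 = 645088 + 1/350354 = 226009161153/350354 ≈ 6.4509e+5)
(-w + X)/(-2708749 + 1100014) = (-1*226009161153/350354 + 56862)/(-2708749 + 1100014) = (-226009161153/350354 + 56862)/(-1608735) = -206087332005/350354*(-1/1608735) = 13739155467/37575116146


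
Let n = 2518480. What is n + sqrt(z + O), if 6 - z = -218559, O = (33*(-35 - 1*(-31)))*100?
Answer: 2518480 + sqrt(205365) ≈ 2.5189e+6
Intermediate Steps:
O = -13200 (O = (33*(-35 + 31))*100 = (33*(-4))*100 = -132*100 = -13200)
z = 218565 (z = 6 - 1*(-218559) = 6 + 218559 = 218565)
n + sqrt(z + O) = 2518480 + sqrt(218565 - 13200) = 2518480 + sqrt(205365)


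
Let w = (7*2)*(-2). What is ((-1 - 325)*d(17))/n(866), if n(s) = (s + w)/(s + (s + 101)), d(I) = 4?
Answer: -1195116/419 ≈ -2852.3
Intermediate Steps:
w = -28 (w = 14*(-2) = -28)
n(s) = (-28 + s)/(101 + 2*s) (n(s) = (s - 28)/(s + (s + 101)) = (-28 + s)/(s + (101 + s)) = (-28 + s)/(101 + 2*s))
((-1 - 325)*d(17))/n(866) = ((-1 - 325)*4)/(((-28 + 866)/(101 + 2*866))) = (-326*4)/((838/(101 + 1732))) = -1304/(838/1833) = -1304/((1/1833)*838) = -1304/838/1833 = -1304*1833/838 = -1195116/419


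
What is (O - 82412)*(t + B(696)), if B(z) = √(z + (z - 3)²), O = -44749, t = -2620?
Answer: 333161820 - 127161*√480945 ≈ 2.4498e+8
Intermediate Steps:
B(z) = √(z + (-3 + z)²)
(O - 82412)*(t + B(696)) = (-44749 - 82412)*(-2620 + √(696 + (-3 + 696)²)) = -127161*(-2620 + √(696 + 693²)) = -127161*(-2620 + √(696 + 480249)) = -127161*(-2620 + √480945) = 333161820 - 127161*√480945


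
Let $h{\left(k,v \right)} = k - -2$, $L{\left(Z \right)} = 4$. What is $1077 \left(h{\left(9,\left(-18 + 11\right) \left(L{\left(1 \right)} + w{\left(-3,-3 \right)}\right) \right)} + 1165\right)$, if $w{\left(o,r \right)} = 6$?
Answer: $1266552$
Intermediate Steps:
$h{\left(k,v \right)} = 2 + k$ ($h{\left(k,v \right)} = k + 2 = 2 + k$)
$1077 \left(h{\left(9,\left(-18 + 11\right) \left(L{\left(1 \right)} + w{\left(-3,-3 \right)}\right) \right)} + 1165\right) = 1077 \left(\left(2 + 9\right) + 1165\right) = 1077 \left(11 + 1165\right) = 1077 \cdot 1176 = 1266552$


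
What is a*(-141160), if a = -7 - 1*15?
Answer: 3105520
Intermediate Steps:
a = -22 (a = -7 - 15 = -22)
a*(-141160) = -22*(-141160) = 3105520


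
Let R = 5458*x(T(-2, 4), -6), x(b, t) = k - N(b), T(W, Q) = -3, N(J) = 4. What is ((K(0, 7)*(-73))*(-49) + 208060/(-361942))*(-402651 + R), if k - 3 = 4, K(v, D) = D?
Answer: -16993295944101/1757 ≈ -9.6718e+9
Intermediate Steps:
k = 7 (k = 3 + 4 = 7)
x(b, t) = 3 (x(b, t) = 7 - 1*4 = 7 - 4 = 3)
R = 16374 (R = 5458*3 = 16374)
((K(0, 7)*(-73))*(-49) + 208060/(-361942))*(-402651 + R) = ((7*(-73))*(-49) + 208060/(-361942))*(-402651 + 16374) = (-511*(-49) + 208060*(-1/361942))*(-386277) = (25039 - 1010/1757)*(-386277) = (43992513/1757)*(-386277) = -16993295944101/1757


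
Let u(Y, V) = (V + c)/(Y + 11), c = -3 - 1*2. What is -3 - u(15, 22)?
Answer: -95/26 ≈ -3.6538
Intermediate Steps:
c = -5 (c = -3 - 2 = -5)
u(Y, V) = (-5 + V)/(11 + Y) (u(Y, V) = (V - 5)/(Y + 11) = (-5 + V)/(11 + Y))
-3 - u(15, 22) = -3 - (-5 + 22)/(11 + 15) = -3 - 17/26 = -95/26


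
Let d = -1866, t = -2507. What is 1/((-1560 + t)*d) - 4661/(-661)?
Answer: 35372432203/5016343542 ≈ 7.0514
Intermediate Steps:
1/((-1560 + t)*d) - 4661/(-661) = 1/(-1560 - 2507*(-1866)) - 4661/(-661) = -1/1866/(-4067) - 4661*(-1/661) = -1/4067*(-1/1866) + 4661/661 = 1/7589022 + 4661/661 = 35372432203/5016343542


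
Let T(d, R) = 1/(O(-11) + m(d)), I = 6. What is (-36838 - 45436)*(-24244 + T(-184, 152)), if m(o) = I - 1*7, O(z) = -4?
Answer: 9973336554/5 ≈ 1.9947e+9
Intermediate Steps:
m(o) = -1 (m(o) = 6 - 1*7 = 6 - 7 = -1)
T(d, R) = -⅕ (T(d, R) = 1/(-4 - 1) = 1/(-5) = -⅕)
(-36838 - 45436)*(-24244 + T(-184, 152)) = (-36838 - 45436)*(-24244 - ⅕) = -82274*(-121221/5) = 9973336554/5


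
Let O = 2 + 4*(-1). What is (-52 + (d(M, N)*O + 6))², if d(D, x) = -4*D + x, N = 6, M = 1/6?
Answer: 28900/9 ≈ 3211.1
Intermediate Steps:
M = ⅙ ≈ 0.16667
d(D, x) = x - 4*D
O = -2 (O = 2 - 4 = -2)
(-52 + (d(M, N)*O + 6))² = (-52 + ((6 - 4*⅙)*(-2) + 6))² = (-52 + ((6 - ⅔)*(-2) + 6))² = (-52 + ((16/3)*(-2) + 6))² = (-52 + (-32/3 + 6))² = (-52 - 14/3)² = (-170/3)² = 28900/9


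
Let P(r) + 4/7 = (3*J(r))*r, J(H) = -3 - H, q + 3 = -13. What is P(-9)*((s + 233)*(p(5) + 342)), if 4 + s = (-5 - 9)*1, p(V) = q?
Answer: -79762420/7 ≈ -1.1395e+7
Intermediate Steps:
q = -16 (q = -3 - 13 = -16)
p(V) = -16
s = -18 (s = -4 + (-5 - 9)*1 = -4 - 14*1 = -4 - 14 = -18)
P(r) = -4/7 + r*(-9 - 3*r) (P(r) = -4/7 + (3*(-3 - r))*r = -4/7 + (-9 - 3*r)*r = -4/7 + r*(-9 - 3*r))
P(-9)*((s + 233)*(p(5) + 342)) = (-4/7 - 3*(-9)*(3 - 9))*((-18 + 233)*(-16 + 342)) = (-4/7 - 3*(-9)*(-6))*(215*326) = (-4/7 - 162)*70090 = -1138/7*70090 = -79762420/7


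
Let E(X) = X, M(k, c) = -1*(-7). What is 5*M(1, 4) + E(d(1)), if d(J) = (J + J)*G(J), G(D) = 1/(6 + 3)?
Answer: 317/9 ≈ 35.222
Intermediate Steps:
G(D) = ⅑ (G(D) = 1/9 = ⅑)
d(J) = 2*J/9 (d(J) = (J + J)*(⅑) = (2*J)*(⅑) = 2*J/9)
M(k, c) = 7
5*M(1, 4) + E(d(1)) = 5*7 + (2/9)*1 = 35 + 2/9 = 317/9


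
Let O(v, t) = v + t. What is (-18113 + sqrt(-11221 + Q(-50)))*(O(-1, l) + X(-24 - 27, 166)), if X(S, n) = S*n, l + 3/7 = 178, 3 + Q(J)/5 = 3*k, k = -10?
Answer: 1051024938/7 - 58026*I*sqrt(11386)/7 ≈ 1.5015e+8 - 8.8453e+5*I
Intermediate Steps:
Q(J) = -165 (Q(J) = -15 + 5*(3*(-10)) = -15 + 5*(-30) = -15 - 150 = -165)
l = 1243/7 (l = -3/7 + 178 = 1243/7 ≈ 177.57)
O(v, t) = t + v
(-18113 + sqrt(-11221 + Q(-50)))*(O(-1, l) + X(-24 - 27, 166)) = (-18113 + sqrt(-11221 - 165))*((1243/7 - 1) + (-24 - 27)*166) = (-18113 + sqrt(-11386))*(1236/7 - 51*166) = (-18113 + I*sqrt(11386))*(1236/7 - 8466) = (-18113 + I*sqrt(11386))*(-58026/7) = 1051024938/7 - 58026*I*sqrt(11386)/7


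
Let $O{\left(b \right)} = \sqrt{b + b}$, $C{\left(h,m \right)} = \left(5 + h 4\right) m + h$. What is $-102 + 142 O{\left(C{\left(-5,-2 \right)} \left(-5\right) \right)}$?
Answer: $-102 + 710 i \sqrt{10} \approx -102.0 + 2245.2 i$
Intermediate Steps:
$C{\left(h,m \right)} = h + m \left(5 + 4 h\right)$ ($C{\left(h,m \right)} = \left(5 + 4 h\right) m + h = m \left(5 + 4 h\right) + h = h + m \left(5 + 4 h\right)$)
$O{\left(b \right)} = \sqrt{2} \sqrt{b}$ ($O{\left(b \right)} = \sqrt{2 b} = \sqrt{2} \sqrt{b}$)
$-102 + 142 O{\left(C{\left(-5,-2 \right)} \left(-5\right) \right)} = -102 + 142 \sqrt{2} \sqrt{\left(-5 + 5 \left(-2\right) + 4 \left(-5\right) \left(-2\right)\right) \left(-5\right)} = -102 + 142 \sqrt{2} \sqrt{\left(-5 - 10 + 40\right) \left(-5\right)} = -102 + 142 \sqrt{2} \sqrt{25 \left(-5\right)} = -102 + 142 \sqrt{2} \sqrt{-125} = -102 + 142 \sqrt{2} \cdot 5 i \sqrt{5} = -102 + 142 \cdot 5 i \sqrt{10} = -102 + 710 i \sqrt{10}$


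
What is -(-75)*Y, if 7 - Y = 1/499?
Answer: 261900/499 ≈ 524.85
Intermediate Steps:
Y = 3492/499 (Y = 7 - 1/499 = 3492/499 ≈ 6.9980)
-(-75)*Y = -(-75)*3492/499 = -1*(-261900/499) = 261900/499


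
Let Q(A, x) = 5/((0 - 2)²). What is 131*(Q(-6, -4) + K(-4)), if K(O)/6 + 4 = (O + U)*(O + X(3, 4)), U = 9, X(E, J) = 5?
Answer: 3799/4 ≈ 949.75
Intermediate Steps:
K(O) = -24 + 6*(5 + O)*(9 + O) (K(O) = -24 + 6*((O + 9)*(O + 5)) = -24 + 6*((9 + O)*(5 + O)) = -24 + 6*((5 + O)*(9 + O)) = -24 + 6*(5 + O)*(9 + O))
Q(A, x) = 5/4 (Q(A, x) = 5/((-2)²) = 5/4)
131*(Q(-6, -4) + K(-4)) = 131*(5/4 + (246 + 6*(-4)² + 84*(-4))) = 131*(5/4 + (246 + 6*16 - 336)) = 131*(5/4 + (246 + 96 - 336)) = 131*(5/4 + 6) = 131*(29/4) = 3799/4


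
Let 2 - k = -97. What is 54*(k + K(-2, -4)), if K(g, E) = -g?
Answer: 5454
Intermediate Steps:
k = 99 (k = 2 - 1*(-97) = 2 + 97 = 99)
54*(k + K(-2, -4)) = 54*(99 - 1*(-2)) = 54*(99 + 2) = 54*101 = 5454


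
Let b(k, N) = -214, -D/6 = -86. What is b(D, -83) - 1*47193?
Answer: -47407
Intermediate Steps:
D = 516 (D = -6*(-86) = 516)
b(D, -83) - 1*47193 = -214 - 1*47193 = -214 - 47193 = -47407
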